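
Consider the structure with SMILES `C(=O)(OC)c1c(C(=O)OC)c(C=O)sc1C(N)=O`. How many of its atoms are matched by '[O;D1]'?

4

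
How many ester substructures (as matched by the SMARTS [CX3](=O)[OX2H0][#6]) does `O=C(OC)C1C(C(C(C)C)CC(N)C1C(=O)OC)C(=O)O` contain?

2

[CX3](=O)[OX2H0][#6] is the SMARTS for an ester: a carbonyl carbon bonded to an oxygen that is itself bonded to carbon (no H on that O).
The molecule carries 2 separate instances of a methyl-ester group (-C(=O)OCH3) meeting every constraint; each maps to a distinct set of atoms, giving 2 matches.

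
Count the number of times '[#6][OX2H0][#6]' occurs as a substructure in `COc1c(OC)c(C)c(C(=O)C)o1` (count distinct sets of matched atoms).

2

[#6][OX2H0][#6] is the SMARTS for an ether: an aliphatic oxygen bridging two carbons with no H on the oxygen.
The molecule carries 2 separate instances of a methoxy ether (-OCH3) meeting every constraint; each maps to a distinct set of atoms, giving 2 matches.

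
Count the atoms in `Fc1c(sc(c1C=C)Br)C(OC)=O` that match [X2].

The query [X2] means: any atom with exactly two total connections (bonds + H).
Check the 13 heavy atoms by environment: 1× s (aromatic, X2) → match; 4× c (aromatic, X3) → no; 1× Br (X1) → no; 3× C (X3) → no; 1× O (X1) → no; 1× O (X2) → match; 1× C (X4) → no; 1× F (X1) → no.
Summing the matching environments: 1 + 1 = 2 matching atoms.

2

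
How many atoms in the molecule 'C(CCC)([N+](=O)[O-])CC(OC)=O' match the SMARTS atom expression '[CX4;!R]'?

6

The query [CX4;!R] means: aliphatic carbon with four total connections, not in a ring.
Check the 12 heavy atoms by environment: 6× C (X4, acyclic) → match; 1× N (charge +1, X3, acyclic) → no; 1× O (charge -1, X1, acyclic) → no; 2× O (X1, acyclic) → no; 1× C (X3, acyclic) → no; 1× O (X2, acyclic) → no.
That gives 6 matching atoms.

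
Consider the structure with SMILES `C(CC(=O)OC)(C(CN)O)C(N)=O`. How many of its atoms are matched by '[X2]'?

2

Check the 13 heavy atoms by environment: 5× C (X4) → no; 2× C (X3) → no; 2× O (X1) → no; 2× N (X3) → no; 2× O (X2) → match.
That gives 2 matching atoms.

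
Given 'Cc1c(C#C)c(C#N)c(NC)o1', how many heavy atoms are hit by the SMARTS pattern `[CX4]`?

The query [CX4] means: C with X4: aliphatic carbon with exactly 4 total connections (bonds + H).
Check the 12 heavy atoms by environment: 1× o (aromatic, X2) → no; 4× c (aromatic, X3) → no; 2× C (X4) → match; 3× C (X2) → no; 1× N (X1) → no; 1× N (X3) → no.
That gives 2 matching atoms.

2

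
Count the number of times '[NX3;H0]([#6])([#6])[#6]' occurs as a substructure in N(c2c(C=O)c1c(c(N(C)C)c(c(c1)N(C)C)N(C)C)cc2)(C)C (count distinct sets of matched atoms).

4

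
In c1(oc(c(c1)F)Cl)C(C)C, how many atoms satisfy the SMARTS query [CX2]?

0

Check the 10 heavy atoms by environment: 1× o (aromatic, X2) → no; 4× c (aromatic, X3) → no; 1× F (X1) → no; 3× C (X4) → no; 1× Cl (X1) → no.
No environment satisfies the query, so 0 matching atoms.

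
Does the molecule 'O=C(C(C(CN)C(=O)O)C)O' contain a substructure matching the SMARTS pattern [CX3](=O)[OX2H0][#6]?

No

The pattern [CX3](=O)[OX2H0][#6] describes a carbonyl carbon bonded to an oxygen that is itself bonded to carbon (no H on that O) — an ester.
The closest candidate here is a carboxylic acid group (-C(=O)OH), but the singly-bonded O carries H (OX2H1, not H0). No other fragment satisfies the full query, so there is no match.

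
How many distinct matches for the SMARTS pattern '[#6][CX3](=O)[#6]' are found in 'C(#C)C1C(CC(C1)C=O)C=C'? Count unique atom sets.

[#6][CX3](=O)[#6] is the SMARTS for a ketone: a carbonyl carbon (no H) flanked by two carbons.
The molecule has an aldehyde (-CHO), but the carbonyl carbon has H1, so it is not flanked by two carbons; nothing else fits, so there are 0 matches.

0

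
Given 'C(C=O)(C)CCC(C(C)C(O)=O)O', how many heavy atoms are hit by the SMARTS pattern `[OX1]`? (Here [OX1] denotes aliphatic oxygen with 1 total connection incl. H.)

Check the 13 heavy atoms by environment: 7× C (X4) → no; 2× C (X3) → no; 2× O (X1) → match; 2× O (X2) → no.
That gives 2 matching atoms.

2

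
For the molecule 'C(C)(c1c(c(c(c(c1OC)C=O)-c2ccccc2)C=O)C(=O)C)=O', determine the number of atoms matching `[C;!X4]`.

The query [C;!X4] means: aliphatic carbon that does not have four total connections.
Check the 24 heavy atoms by environment: 12× c (aromatic, X3) → no; 4× C (X3) → match; 4× O (X1) → no; 3× C (X4) → no; 1× O (X2) → no.
That gives 4 matching atoms.

4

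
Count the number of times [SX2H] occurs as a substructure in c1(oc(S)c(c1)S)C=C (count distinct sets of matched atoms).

[SX2H] is the SMARTS for a thiol: an aliphatic sulfur with two connections, one being H.
The molecule carries 2 separate instances of a thiol (-SH) meeting every constraint; each maps to a distinct set of atoms, giving 2 matches.

2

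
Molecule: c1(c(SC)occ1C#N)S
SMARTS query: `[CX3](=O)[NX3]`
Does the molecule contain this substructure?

The pattern [CX3](=O)[NX3] describes a carbonyl carbon bonded to a trivalent nitrogen — an amide.
The closest candidate here is a nitrile (-C#N), but the nitrile N is NX1 (triple-bonded), not NX3. No other fragment satisfies the full query, so there is no match.

No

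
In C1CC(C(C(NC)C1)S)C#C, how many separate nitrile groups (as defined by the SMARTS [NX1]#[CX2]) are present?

0

[NX1]#[CX2] is the SMARTS for a nitrile: a nitrogen triple-bonded to a two-connected carbon.
No fragment in the molecule satisfies every constraint, giving 0 matches.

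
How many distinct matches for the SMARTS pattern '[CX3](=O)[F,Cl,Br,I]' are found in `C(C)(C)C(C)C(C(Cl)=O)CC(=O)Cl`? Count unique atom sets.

[CX3](=O)[F,Cl,Br,I] is the SMARTS for an acyl halide: a carbonyl carbon bonded to a halogen.
The molecule carries 2 separate instances of an acyl chloride (-C(=O)Cl) meeting every constraint; each maps to a distinct set of atoms, giving 2 matches.

2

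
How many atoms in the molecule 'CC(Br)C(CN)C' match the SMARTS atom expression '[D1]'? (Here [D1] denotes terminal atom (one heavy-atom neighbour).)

4

The query [D1] means: atom with exactly one heavy-atom neighbour (degree 1).
Check the 7 heavy atoms by environment: 2× C (D1) → match; 2× C (D3) → no; 1× C (D2) → no; 1× Br (D1) → match; 1× N (D1) → match.
Summing the matching environments: 2 + 1 + 1 = 4 matching atoms.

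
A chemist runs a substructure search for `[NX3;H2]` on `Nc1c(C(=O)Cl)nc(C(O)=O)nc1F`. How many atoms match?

1

The query [NX3;H2] means: aliphatic N with 3 total connections, two of them H — an -NH2 nitrogen (amine or amide).
Check the 14 heavy atoms by environment: 2× n (aromatic, H0, X2) → no; 4× c (aromatic, H0, X3) → no; 2× C (H0, X3) → no; 2× O (H0, X1) → no; 1× Cl (H0, X1) → no; 1× N (H2, X3) → match; 1× O (H1, X2) → no; 1× F (H0, X1) → no.
That gives 1 matching atom.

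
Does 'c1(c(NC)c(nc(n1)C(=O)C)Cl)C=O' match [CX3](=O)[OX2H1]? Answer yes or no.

No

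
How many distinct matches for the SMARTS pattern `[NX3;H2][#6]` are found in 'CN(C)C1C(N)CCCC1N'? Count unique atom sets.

2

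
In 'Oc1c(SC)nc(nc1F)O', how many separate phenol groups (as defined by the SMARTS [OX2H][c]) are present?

[OX2H][c] is the SMARTS for a phenol: a hydroxyl oxygen attached to an aromatic carbon.
The molecule carries 2 separate instances of a hydroxyl group (-OH) meeting every constraint; each maps to a distinct set of atoms, giving 2 matches.

2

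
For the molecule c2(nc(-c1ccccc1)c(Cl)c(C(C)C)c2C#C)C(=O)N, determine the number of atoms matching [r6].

12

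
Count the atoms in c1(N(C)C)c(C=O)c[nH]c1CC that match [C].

5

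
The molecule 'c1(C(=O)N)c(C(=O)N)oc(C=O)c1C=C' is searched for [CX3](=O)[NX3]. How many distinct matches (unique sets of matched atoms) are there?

[CX3](=O)[NX3] is the SMARTS for an amide: a carbonyl carbon bonded to a trivalent nitrogen.
The molecule carries 2 separate instances of a primary amide (-C(=O)NH2) meeting every constraint; each maps to a distinct set of atoms, giving 2 matches.

2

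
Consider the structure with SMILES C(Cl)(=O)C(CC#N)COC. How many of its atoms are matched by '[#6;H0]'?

2

The query [#6;H0] means: any carbon with no attached hydrogen.
Check the 10 heavy atoms by environment: 2× C (H2) → no; 1× C (H1) → no; 2× C (H0) → match; 2× O (H0) → no; 1× Cl (H0) → no; 1× N (H0) → no; 1× C (H3) → no.
That gives 2 matching atoms.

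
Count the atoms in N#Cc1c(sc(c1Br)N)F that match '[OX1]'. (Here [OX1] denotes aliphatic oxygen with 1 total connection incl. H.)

0

The query [OX1] means: aliphatic oxygen with one total connection — typically a carbonyl =O or an oxide.
Check the 10 heavy atoms by environment: 1× s (aromatic, X2) → no; 4× c (aromatic, X3) → no; 1× F (X1) → no; 1× C (X2) → no; 1× N (X1) → no; 1× N (X3) → no; 1× Br (X1) → no.
No environment satisfies the query, so 0 matching atoms.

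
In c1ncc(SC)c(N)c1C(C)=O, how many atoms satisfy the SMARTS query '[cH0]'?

Check the 12 heavy atoms by environment: 1× n (aromatic, H0) → no; 2× c (aromatic, H1) → no; 3× c (aromatic, H0) → match; 1× C (H0) → no; 1× O (H0) → no; 2× C (H3) → no; 1× S (H0) → no; 1× N (H2) → no.
That gives 3 matching atoms.

3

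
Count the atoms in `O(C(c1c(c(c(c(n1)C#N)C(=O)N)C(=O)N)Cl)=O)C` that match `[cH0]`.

5

The query [cH0] means: aromatic carbon with no attached hydrogen (substituted or ring-fusion).
Check the 19 heavy atoms by environment: 1× n (aromatic, H0) → no; 5× c (aromatic, H0) → match; 4× C (H0) → no; 4× O (H0) → no; 2× N (H2) → no; 1× C (H3) → no; 1× Cl (H0) → no; 1× N (H0) → no.
That gives 5 matching atoms.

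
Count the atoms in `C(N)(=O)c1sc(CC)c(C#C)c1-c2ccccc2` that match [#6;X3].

11

The query [#6;X3] means: any carbon (aromatic or not) with three total connections.
Check the 18 heavy atoms by environment: 1× s (aromatic, X2) → no; 10× c (aromatic, X3) → match; 2× C (X2) → no; 1× C (X3) → match; 1× O (X1) → no; 1× N (X3) → no; 2× C (X4) → no.
Summing the matching environments: 10 + 1 = 11 matching atoms.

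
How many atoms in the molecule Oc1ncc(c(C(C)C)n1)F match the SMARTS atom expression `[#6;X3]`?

4

Check the 11 heavy atoms by environment: 2× n (aromatic, X2) → no; 4× c (aromatic, X3) → match; 3× C (X4) → no; 1× F (X1) → no; 1× O (X2) → no.
That gives 4 matching atoms.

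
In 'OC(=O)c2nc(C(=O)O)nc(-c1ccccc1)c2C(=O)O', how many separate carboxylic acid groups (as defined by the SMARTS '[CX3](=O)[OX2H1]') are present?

[CX3](=O)[OX2H1] is the SMARTS for a carboxylic acid: an sp2 carbon double-bonded to O and single-bonded to an -OH oxygen.
The molecule carries 3 separate instances of a carboxylic acid group (-C(=O)OH) meeting every constraint; each maps to a distinct set of atoms, giving 3 matches.

3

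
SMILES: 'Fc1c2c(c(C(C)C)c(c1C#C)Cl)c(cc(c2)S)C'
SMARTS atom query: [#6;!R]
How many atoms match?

6

The query [#6;!R] means: carbon not in any ring.
Check the 19 heavy atoms by environment: 10× c (aromatic, in 6-ring) → no; 6× C (acyclic) → match; 1× F (acyclic) → no; 1× Cl (acyclic) → no; 1× S (acyclic) → no.
That gives 6 matching atoms.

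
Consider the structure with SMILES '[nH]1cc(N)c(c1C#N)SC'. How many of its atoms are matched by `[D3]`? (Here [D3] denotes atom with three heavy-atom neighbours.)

3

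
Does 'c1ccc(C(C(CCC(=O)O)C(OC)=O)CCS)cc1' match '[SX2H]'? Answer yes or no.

Yes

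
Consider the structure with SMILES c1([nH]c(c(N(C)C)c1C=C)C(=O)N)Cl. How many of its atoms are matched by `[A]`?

9

The query [A] means: A matches any aliphatic (non-aromatic) heavy atom.
Check the 14 heavy atoms by environment: 1× n (aromatic) → no; 4× c (aromatic) → no; 5× C → match; 1× Cl → match; 2× N → match; 1× O → match.
Summing the matching environments: 5 + 1 + 2 + 1 = 9 matching atoms.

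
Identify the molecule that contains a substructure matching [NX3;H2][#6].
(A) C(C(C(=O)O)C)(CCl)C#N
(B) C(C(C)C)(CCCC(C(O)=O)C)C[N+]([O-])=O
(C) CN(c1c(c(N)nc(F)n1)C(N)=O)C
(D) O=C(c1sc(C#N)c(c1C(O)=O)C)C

C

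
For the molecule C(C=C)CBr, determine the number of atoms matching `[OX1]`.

0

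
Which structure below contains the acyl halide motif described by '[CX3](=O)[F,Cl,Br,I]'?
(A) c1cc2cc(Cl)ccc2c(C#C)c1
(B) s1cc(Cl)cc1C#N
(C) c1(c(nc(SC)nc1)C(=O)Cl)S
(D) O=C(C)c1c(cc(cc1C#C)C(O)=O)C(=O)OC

[CX3](=O)[F,Cl,Br,I] describes a carbonyl carbon bonded to a halogen (an acyl halide).
(A) has a chloro substituent but the Cl is not on a carbonyl carbon.
(B) has a chloro substituent but the Cl is not on a carbonyl carbon.
(C) contains an acyl chloride (-C(=O)Cl), which satisfies every atom and bond constraint.
(D) has a methyl-ester group (-C(=O)OCH3) but the carbonyl is bonded to -O-C, not to a halogen.
So the answer is (C).

C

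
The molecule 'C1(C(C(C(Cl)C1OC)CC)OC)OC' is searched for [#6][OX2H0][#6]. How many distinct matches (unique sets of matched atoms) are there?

3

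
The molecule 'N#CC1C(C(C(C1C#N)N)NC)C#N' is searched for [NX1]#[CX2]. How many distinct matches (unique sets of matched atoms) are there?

3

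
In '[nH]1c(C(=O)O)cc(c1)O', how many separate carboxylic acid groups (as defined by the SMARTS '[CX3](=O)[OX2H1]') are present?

[CX3](=O)[OX2H1] is the SMARTS for a carboxylic acid: an sp2 carbon double-bonded to O and single-bonded to an -OH oxygen.
Exactly one fragment in the molecule meets all constraints, giving 1 match.

1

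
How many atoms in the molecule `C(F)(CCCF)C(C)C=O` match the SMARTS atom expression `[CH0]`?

The query [CH0] means: aliphatic carbon with no attached hydrogen.
Check the 10 heavy atoms by environment: 3× C (H2) → no; 3× C (H1) → no; 1× C (H3) → no; 1× O (H0) → no; 2× F (H0) → no.
No environment satisfies the query, so 0 matching atoms.

0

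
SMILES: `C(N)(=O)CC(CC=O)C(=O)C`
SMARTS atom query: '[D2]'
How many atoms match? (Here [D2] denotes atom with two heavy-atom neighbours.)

3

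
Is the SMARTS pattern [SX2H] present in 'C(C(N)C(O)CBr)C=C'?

No

The pattern [SX2H] describes an aliphatic sulfur with two connections, one being H — a thiol.
The closest candidate here is a hydroxyl group (-OH), but it is an -OH, not an -SH. No other fragment satisfies the full query, so there is no match.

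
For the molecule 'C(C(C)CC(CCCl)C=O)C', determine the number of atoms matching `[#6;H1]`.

The query [#6;H1] means: any carbon bearing exactly one hydrogen.
Check the 11 heavy atoms by environment: 4× C (H2) → no; 3× C (H1) → match; 2× C (H3) → no; 1× Cl (H0) → no; 1× O (H0) → no.
That gives 3 matching atoms.

3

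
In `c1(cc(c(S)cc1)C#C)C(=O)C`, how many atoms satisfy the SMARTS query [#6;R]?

The query [#6;R] means: carbon that is part of a ring.
Check the 12 heavy atoms by environment: 6× c (aromatic, in 6-ring) → match; 4× C (acyclic) → no; 1× O (acyclic) → no; 1× S (acyclic) → no.
That gives 6 matching atoms.

6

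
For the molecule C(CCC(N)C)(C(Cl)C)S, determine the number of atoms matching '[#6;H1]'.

The query [#6;H1] means: any carbon bearing exactly one hydrogen.
Check the 10 heavy atoms by environment: 2× C (H3) → no; 3× C (H1) → match; 2× C (H2) → no; 1× Cl (H0) → no; 1× S (H1) → no; 1× N (H2) → no.
That gives 3 matching atoms.

3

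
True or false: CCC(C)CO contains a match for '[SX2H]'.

False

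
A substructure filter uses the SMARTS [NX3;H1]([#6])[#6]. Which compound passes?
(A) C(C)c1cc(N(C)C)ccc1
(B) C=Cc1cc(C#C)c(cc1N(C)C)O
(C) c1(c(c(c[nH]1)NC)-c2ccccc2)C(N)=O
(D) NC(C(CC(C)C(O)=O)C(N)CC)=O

C

[NX3;H1]([#6])[#6] describes a trivalent nitrogen with one H, bonded to two carbons (a secondary amine).
(A) has a dimethylamino group (-N(CH3)2) but the nitrogen has H0, not H1.
(B) has a dimethylamino group (-N(CH3)2) but the nitrogen has H0, not H1.
(C) contains an N-methylamino group (-NHCH3), which satisfies every atom and bond constraint.
(D) has a primary amide (-C(=O)NH2) but the -C(=O)NH2 nitrogen has H2, not H1.
So the answer is (C).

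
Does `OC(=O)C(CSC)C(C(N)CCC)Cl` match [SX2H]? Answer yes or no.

The pattern [SX2H] describes an aliphatic sulfur with two connections, one being H — a thiol.
The closest candidate here is a methylthio ether (-SCH3), but the sulfur has H0 (bonded to two carbons), not H1. No other fragment satisfies the full query, so there is no match.

No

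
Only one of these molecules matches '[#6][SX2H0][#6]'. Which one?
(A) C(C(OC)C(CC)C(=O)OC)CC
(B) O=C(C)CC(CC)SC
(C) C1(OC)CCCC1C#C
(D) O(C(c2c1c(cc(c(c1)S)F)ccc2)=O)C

[#6][SX2H0][#6] describes an aliphatic sulfur bridging two carbons with no H on the sulfur (a thioether).
(A) has a methoxy ether (-OCH3) but the bridging atom is O, not S.
(B) contains a methylthio ether (-SCH3), which satisfies every atom and bond constraint.
(C) has a methoxy ether (-OCH3) but the bridging atom is O, not S.
(D) has a thiol (-SH) but the sulfur has H1, not H0 bridging two carbons.
So the answer is (B).

B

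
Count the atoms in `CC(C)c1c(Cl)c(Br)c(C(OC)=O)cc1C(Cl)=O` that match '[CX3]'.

2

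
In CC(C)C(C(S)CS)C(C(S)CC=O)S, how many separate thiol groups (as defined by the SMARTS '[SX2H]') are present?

[SX2H] is the SMARTS for a thiol: an aliphatic sulfur with two connections, one being H.
The molecule carries 4 separate instances of a thiol (-SH) meeting every constraint; each maps to a distinct set of atoms, giving 4 matches.

4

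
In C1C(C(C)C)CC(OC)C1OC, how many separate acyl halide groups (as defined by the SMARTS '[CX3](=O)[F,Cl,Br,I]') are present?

[CX3](=O)[F,Cl,Br,I] is the SMARTS for an acyl halide: a carbonyl carbon bonded to a halogen.
No fragment in the molecule satisfies every constraint, giving 0 matches.

0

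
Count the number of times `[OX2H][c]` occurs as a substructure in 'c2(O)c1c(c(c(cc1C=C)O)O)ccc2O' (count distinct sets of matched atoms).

4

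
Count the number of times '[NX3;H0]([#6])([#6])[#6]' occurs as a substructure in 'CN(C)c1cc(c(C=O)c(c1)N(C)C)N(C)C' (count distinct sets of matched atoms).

3

[NX3;H0]([#6])([#6])[#6] is the SMARTS for a tertiary amine: a trivalent nitrogen with no H, bonded to three carbons.
The molecule carries 3 separate instances of a dimethylamino group (-N(CH3)2) meeting every constraint; each maps to a distinct set of atoms, giving 3 matches.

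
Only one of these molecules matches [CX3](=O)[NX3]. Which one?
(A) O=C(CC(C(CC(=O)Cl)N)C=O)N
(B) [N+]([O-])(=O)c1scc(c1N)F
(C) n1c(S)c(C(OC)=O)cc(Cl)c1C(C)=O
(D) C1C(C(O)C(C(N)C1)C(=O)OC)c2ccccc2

A

[CX3](=O)[NX3] describes a carbonyl carbon bonded to a trivalent nitrogen (an amide).
(A) contains a primary amide (-C(=O)NH2), which satisfies every atom and bond constraint.
(B) has a primary amino group (-NH2) but the -NH2 is not attached to a carbonyl carbon.
(C) has a methyl-ester group (-C(=O)OCH3) but the carbonyl is bonded to O, not to an NX3 nitrogen.
(D) has a methyl-ester group (-C(=O)OCH3) but the carbonyl is bonded to O, not to an NX3 nitrogen.
So the answer is (A).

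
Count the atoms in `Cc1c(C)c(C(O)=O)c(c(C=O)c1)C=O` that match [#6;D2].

3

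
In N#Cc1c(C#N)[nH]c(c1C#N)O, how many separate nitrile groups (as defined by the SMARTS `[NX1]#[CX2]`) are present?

3

[NX1]#[CX2] is the SMARTS for a nitrile: a nitrogen triple-bonded to a two-connected carbon.
The molecule carries 3 separate instances of a nitrile (-C#N) meeting every constraint; each maps to a distinct set of atoms, giving 3 matches.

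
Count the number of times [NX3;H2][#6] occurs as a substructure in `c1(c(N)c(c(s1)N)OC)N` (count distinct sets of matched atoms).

[NX3;H2][#6] is the SMARTS for a primary amine: a trivalent nitrogen with two H attached to carbon.
The molecule carries 3 separate instances of a primary amino group (-NH2) meeting every constraint; each maps to a distinct set of atoms, giving 3 matches.

3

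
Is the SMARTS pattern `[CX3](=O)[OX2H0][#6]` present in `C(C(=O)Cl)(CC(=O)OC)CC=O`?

Yes

The pattern [CX3](=O)[OX2H0][#6] describes a carbonyl carbon bonded to an oxygen that is itself bonded to carbon (no H on that O) — an ester.
The molecule carries a methyl-ester group (-C(=O)OCH3), whose atoms satisfy every constraint of the query, so the pattern matches.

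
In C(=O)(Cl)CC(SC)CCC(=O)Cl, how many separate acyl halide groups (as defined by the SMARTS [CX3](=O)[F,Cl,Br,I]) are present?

2

[CX3](=O)[F,Cl,Br,I] is the SMARTS for an acyl halide: a carbonyl carbon bonded to a halogen.
The molecule carries 2 separate instances of an acyl chloride (-C(=O)Cl) meeting every constraint; each maps to a distinct set of atoms, giving 2 matches.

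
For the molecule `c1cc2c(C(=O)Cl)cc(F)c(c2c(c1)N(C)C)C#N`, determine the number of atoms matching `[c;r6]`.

10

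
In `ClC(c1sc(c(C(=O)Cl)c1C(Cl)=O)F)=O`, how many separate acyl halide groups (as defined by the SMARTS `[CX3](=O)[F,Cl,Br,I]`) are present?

3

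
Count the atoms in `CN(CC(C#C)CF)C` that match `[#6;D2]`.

3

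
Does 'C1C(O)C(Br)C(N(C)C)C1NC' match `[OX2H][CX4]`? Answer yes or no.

Yes

The pattern [OX2H][CX4] describes a hydroxyl oxygen bound to an sp3 (X4) carbon — an aliphatic alcohol.
The molecule carries a hydroxyl group (-OH), whose atoms satisfy every constraint of the query, so the pattern matches.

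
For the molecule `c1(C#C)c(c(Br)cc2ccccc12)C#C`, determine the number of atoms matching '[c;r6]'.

10

The query [c;r6] means: aromatic carbon that belongs to a six-membered ring.
Check the 15 heavy atoms by environment: 10× c (aromatic, in 6-ring) → match; 4× C (acyclic) → no; 1× Br (acyclic) → no.
That gives 10 matching atoms.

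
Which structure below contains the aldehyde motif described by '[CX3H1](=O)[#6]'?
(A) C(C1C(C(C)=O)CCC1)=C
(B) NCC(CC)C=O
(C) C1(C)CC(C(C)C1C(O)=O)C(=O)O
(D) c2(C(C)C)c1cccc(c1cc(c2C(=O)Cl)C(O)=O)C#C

B

[CX3H1](=O)[#6] describes an sp2 carbon with one H, double-bonded to O and single-bonded to carbon (an aldehyde).
(A) has an acetyl/ketone group (-C(=O)CH3) but the carbonyl carbon has H0 (two carbon neighbours), not H1.
(B) contains an aldehyde (-CHO), which satisfies every atom and bond constraint.
(C) has a carboxylic acid group (-C(=O)OH) but the carbonyl carbon has H0 and is bonded to O, not H1.
(D) has a carboxylic acid group (-C(=O)OH) but the carbonyl carbon has H0 and is bonded to O, not H1.
So the answer is (B).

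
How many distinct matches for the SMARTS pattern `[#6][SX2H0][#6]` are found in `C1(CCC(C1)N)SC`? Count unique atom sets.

[#6][SX2H0][#6] is the SMARTS for a thioether: an aliphatic sulfur bridging two carbons with no H on the sulfur.
Exactly one fragment in the molecule meets all constraints, giving 1 match.

1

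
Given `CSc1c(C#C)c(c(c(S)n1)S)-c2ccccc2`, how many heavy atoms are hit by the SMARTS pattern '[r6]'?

The query [r6] means: r6 matches atoms in a six-membered ring.
Check the 18 heavy atoms by environment: 1× n (aromatic, in 6-ring) → match; 11× c (aromatic, in 6-ring) → match; 3× C (acyclic) → no; 3× S (acyclic) → no.
Summing the matching environments: 1 + 11 = 12 matching atoms.

12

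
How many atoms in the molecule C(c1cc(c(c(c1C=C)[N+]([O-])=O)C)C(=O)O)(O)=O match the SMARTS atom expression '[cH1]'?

1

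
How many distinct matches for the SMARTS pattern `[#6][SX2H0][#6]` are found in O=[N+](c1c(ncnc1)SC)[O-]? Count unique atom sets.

1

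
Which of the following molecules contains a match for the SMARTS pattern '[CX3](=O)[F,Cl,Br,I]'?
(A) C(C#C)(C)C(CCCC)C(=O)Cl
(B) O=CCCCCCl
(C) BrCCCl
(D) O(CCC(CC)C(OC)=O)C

[CX3](=O)[F,Cl,Br,I] describes a carbonyl carbon bonded to a halogen (an acyl halide).
(A) contains an acyl chloride (-C(=O)Cl), which satisfies every atom and bond constraint.
(B) has a chloro substituent but the Cl is not on a carbonyl carbon.
(C) has a chloro substituent but the Cl is not on a carbonyl carbon.
(D) has a methyl-ester group (-C(=O)OCH3) but the carbonyl is bonded to -O-C, not to a halogen.
So the answer is (A).

A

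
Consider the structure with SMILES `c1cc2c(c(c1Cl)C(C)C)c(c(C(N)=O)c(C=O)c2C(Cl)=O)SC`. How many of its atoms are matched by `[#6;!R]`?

7

The query [#6;!R] means: carbon not in any ring.
Check the 24 heavy atoms by environment: 10× c (aromatic, in 6-ring) → no; 7× C (acyclic) → match; 3× O (acyclic) → no; 1× N (acyclic) → no; 2× Cl (acyclic) → no; 1× S (acyclic) → no.
That gives 7 matching atoms.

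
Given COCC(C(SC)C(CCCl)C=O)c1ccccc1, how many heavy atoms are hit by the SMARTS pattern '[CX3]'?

1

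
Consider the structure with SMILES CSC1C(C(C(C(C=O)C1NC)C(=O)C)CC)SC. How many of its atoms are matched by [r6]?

The query [r6] means: r6 matches atoms in a six-membered ring.
Check the 19 heavy atoms by environment: 6× C (in 6-ring) → match; 2× S (acyclic) → no; 8× C (acyclic) → no; 1× N (acyclic) → no; 2× O (acyclic) → no.
That gives 6 matching atoms.

6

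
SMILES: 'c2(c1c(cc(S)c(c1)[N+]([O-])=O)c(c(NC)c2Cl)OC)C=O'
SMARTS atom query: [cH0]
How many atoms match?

8

Check the 21 heavy atoms by environment: 8× c (aromatic, H0) → match; 2× c (aromatic, H1) → no; 1× C (H1) → no; 3× O (H0) → no; 1× Cl (H0) → no; 1× S (H1) → no; 1× N (H1) → no; 2× C (H3) → no; 1× N (charge +1, H0) → no; 1× O (charge -1, H0) → no.
That gives 8 matching atoms.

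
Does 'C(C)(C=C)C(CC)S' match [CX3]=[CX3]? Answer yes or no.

Yes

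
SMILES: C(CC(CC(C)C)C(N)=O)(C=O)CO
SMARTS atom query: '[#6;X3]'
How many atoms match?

The query [#6;X3] means: any carbon (aromatic or not) with three total connections.
Check the 14 heavy atoms by environment: 8× C (X4) → no; 1× O (X2) → no; 2× C (X3) → match; 2× O (X1) → no; 1× N (X3) → no.
That gives 2 matching atoms.

2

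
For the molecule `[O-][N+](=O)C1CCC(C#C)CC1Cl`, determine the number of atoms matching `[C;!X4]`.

Check the 12 heavy atoms by environment: 6× C (X4) → no; 1× Cl (X1) → no; 1× N (charge +1, X3) → no; 1× O (charge -1, X1) → no; 1× O (X1) → no; 2× C (X2) → match.
That gives 2 matching atoms.

2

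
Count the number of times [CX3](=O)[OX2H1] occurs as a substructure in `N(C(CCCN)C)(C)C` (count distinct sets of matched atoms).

[CX3](=O)[OX2H1] is the SMARTS for a carboxylic acid: an sp2 carbon double-bonded to O and single-bonded to an -OH oxygen.
No fragment in the molecule satisfies every constraint, giving 0 matches.

0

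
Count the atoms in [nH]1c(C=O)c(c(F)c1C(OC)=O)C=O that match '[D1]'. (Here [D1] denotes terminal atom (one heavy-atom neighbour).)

5

Check the 14 heavy atoms by environment: 1× n (aromatic, D2) → no; 4× c (aromatic, D3) → no; 1× F (D1) → match; 2× C (D2) → no; 3× O (D1) → match; 1× C (D3) → no; 1× O (D2) → no; 1× C (D1) → match.
Summing the matching environments: 1 + 3 + 1 = 5 matching atoms.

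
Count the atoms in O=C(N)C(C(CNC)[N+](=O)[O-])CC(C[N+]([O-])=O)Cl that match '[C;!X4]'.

1

Check the 18 heavy atoms by environment: 7× C (X4) → no; 1× C (X3) → match; 3× O (X1) → no; 2× N (X3) → no; 2× N (charge +1, X3) → no; 2× O (charge -1, X1) → no; 1× Cl (X1) → no.
That gives 1 matching atom.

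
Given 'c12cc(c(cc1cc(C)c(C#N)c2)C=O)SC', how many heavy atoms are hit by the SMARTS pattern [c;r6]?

10

The query [c;r6] means: aromatic carbon that belongs to a six-membered ring.
Check the 17 heavy atoms by environment: 10× c (aromatic, in 6-ring) → match; 4× C (acyclic) → no; 1× N (acyclic) → no; 1× S (acyclic) → no; 1× O (acyclic) → no.
That gives 10 matching atoms.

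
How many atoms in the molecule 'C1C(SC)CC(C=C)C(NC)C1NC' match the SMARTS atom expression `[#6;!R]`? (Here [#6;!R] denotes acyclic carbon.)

The query [#6;!R] means: carbon not in any ring.
Check the 14 heavy atoms by environment: 6× C (in 6-ring) → no; 2× N (acyclic) → no; 5× C (acyclic) → match; 1× S (acyclic) → no.
That gives 5 matching atoms.

5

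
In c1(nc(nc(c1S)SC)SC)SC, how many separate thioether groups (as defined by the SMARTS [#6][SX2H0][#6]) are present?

[#6][SX2H0][#6] is the SMARTS for a thioether: an aliphatic sulfur bridging two carbons with no H on the sulfur.
The molecule carries 3 separate instances of a methylthio ether (-SCH3) meeting every constraint; each maps to a distinct set of atoms, giving 3 matches.

3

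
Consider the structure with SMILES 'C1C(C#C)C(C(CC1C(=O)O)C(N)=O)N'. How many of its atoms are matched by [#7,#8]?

5

The query [#7,#8] means: nitrogen or oxygen (comma = OR).
Check the 15 heavy atoms by environment: 10× C → no; 3× O → match; 2× N → match.
Summing the matching environments: 3 + 2 = 5 matching atoms.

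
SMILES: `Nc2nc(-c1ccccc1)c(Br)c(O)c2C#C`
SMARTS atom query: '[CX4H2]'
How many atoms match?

0

The query [CX4H2] means: sp3 carbon (X4) with exactly two hydrogens.
Check the 17 heavy atoms by environment: 1× n (aromatic, H0, X2) → no; 6× c (aromatic, H0, X3) → no; 1× C (H0, X2) → no; 1× C (H1, X2) → no; 5× c (aromatic, H1, X3) → no; 1× N (H2, X3) → no; 1× O (H1, X2) → no; 1× Br (H0, X1) → no.
No environment satisfies the query, so 0 matching atoms.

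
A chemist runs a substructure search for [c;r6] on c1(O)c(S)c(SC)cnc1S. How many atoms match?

5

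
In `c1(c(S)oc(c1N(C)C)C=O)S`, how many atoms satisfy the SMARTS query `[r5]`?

Check the 12 heavy atoms by environment: 1× o (aromatic, in 5-ring) → match; 4× c (aromatic, in 5-ring) → match; 3× C (acyclic) → no; 1× O (acyclic) → no; 1× N (acyclic) → no; 2× S (acyclic) → no.
Summing the matching environments: 1 + 4 = 5 matching atoms.

5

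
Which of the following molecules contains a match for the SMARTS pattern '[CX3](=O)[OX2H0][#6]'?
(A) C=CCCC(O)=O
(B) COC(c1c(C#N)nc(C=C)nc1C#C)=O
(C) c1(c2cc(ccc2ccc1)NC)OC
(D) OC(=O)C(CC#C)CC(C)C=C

B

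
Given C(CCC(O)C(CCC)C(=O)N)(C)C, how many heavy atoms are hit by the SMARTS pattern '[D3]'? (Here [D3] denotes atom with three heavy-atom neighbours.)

4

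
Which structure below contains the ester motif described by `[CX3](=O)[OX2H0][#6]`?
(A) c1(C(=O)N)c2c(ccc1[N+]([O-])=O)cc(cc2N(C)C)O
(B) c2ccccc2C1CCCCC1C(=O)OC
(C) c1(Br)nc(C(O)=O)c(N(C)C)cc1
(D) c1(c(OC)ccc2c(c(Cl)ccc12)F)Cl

[CX3](=O)[OX2H0][#6] describes a carbonyl carbon bonded to an oxygen that is itself bonded to carbon (no H on that O) (an ester).
(A) has a primary amide (-C(=O)NH2) but the carbonyl is bonded to N, not to an O-C linkage.
(B) contains a methyl-ester group (-C(=O)OCH3), which satisfies every atom and bond constraint.
(C) has a carboxylic acid group (-C(=O)OH) but the singly-bonded O carries H (OX2H1, not H0).
(D) has a methoxy ether (-OCH3) but the ether oxygen is not adjacent to a C=O carbon.
So the answer is (B).

B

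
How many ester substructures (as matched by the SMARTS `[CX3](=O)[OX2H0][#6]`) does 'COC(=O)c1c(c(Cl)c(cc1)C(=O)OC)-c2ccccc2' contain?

[CX3](=O)[OX2H0][#6] is the SMARTS for an ester: a carbonyl carbon bonded to an oxygen that is itself bonded to carbon (no H on that O).
The molecule carries 2 separate instances of a methyl-ester group (-C(=O)OCH3) meeting every constraint; each maps to a distinct set of atoms, giving 2 matches.

2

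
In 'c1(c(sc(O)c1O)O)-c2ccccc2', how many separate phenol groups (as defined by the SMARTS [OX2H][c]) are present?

3

[OX2H][c] is the SMARTS for a phenol: a hydroxyl oxygen attached to an aromatic carbon.
The molecule carries 3 separate instances of a hydroxyl group (-OH) meeting every constraint; each maps to a distinct set of atoms, giving 3 matches.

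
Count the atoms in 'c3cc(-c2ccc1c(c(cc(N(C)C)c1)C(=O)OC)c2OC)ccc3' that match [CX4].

The query [CX4] means: C with X4: aliphatic carbon with exactly 4 total connections (bonds + H).
Check the 25 heavy atoms by environment: 16× c (aromatic, X3) → no; 1× N (X3) → no; 4× C (X4) → match; 2× O (X2) → no; 1× C (X3) → no; 1× O (X1) → no.
That gives 4 matching atoms.

4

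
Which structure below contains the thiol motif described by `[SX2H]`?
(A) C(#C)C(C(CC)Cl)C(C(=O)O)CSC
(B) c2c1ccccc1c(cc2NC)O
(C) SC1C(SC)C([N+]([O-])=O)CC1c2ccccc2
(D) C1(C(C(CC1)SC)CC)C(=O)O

C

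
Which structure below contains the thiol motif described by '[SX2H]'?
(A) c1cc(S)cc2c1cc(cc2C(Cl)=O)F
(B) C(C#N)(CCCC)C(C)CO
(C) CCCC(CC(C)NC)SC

A

[SX2H] describes an aliphatic sulfur with two connections, one being H (a thiol).
(A) contains a thiol (-SH), which satisfies every atom and bond constraint.
(B) has a hydroxyl group (-OH) but it is an -OH, not an -SH.
(C) has a methylthio ether (-SCH3) but the sulfur has H0 (bonded to two carbons), not H1.
So the answer is (A).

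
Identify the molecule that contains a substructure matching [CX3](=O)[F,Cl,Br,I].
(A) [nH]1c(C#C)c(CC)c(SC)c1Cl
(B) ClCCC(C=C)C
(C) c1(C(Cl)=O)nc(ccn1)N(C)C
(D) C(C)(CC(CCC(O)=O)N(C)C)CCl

C

[CX3](=O)[F,Cl,Br,I] describes a carbonyl carbon bonded to a halogen (an acyl halide).
(A) has a chloro substituent but the Cl is not on a carbonyl carbon.
(B) has a chloro substituent but the Cl is not on a carbonyl carbon.
(C) contains an acyl chloride (-C(=O)Cl), which satisfies every atom and bond constraint.
(D) has a carboxylic acid group (-C(=O)OH) but the carbonyl is bonded to -OH, not to a halogen.
So the answer is (C).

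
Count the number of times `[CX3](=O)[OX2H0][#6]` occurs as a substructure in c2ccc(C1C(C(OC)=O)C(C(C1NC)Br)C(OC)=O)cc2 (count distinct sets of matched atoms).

2

[CX3](=O)[OX2H0][#6] is the SMARTS for an ester: a carbonyl carbon bonded to an oxygen that is itself bonded to carbon (no H on that O).
The molecule carries 2 separate instances of a methyl-ester group (-C(=O)OCH3) meeting every constraint; each maps to a distinct set of atoms, giving 2 matches.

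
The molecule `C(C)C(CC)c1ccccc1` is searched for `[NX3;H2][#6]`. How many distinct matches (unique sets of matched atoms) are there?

0

[NX3;H2][#6] is the SMARTS for a primary amine: a trivalent nitrogen with two H attached to carbon.
No fragment in the molecule satisfies every constraint, giving 0 matches.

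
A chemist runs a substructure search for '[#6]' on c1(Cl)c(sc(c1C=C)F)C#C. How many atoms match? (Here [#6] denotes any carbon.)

Check the 11 heavy atoms by environment: 1× s (aromatic) → no; 4× c (aromatic) → match; 1× Cl → no; 1× F → no; 4× C → match.
Summing the matching environments: 4 + 4 = 8 matching atoms.

8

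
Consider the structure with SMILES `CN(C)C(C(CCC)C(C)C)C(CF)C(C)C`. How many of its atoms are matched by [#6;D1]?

7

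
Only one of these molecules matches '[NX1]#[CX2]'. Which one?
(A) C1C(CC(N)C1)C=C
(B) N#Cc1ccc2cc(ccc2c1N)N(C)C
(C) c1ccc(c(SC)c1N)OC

B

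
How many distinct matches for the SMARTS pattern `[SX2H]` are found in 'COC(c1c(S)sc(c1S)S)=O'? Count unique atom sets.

[SX2H] is the SMARTS for a thiol: an aliphatic sulfur with two connections, one being H.
The molecule carries 3 separate instances of a thiol (-SH) meeting every constraint; each maps to a distinct set of atoms, giving 3 matches.

3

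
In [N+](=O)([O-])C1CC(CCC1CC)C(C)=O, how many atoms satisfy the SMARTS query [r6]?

6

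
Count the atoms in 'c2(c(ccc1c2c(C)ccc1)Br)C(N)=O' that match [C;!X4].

The query [C;!X4] means: aliphatic carbon that does not have four total connections.
Check the 15 heavy atoms by environment: 10× c (aromatic, X3) → no; 1× Br (X1) → no; 1× C (X4) → no; 1× C (X3) → match; 1× O (X1) → no; 1× N (X3) → no.
That gives 1 matching atom.

1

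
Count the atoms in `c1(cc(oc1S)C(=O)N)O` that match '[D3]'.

The query [D3] means: atom with exactly three heavy-atom neighbours.
Check the 10 heavy atoms by environment: 1× o (aromatic, D2) → no; 3× c (aromatic, D3) → match; 1× c (aromatic, D2) → no; 1× C (D3) → match; 2× O (D1) → no; 1× N (D1) → no; 1× S (D1) → no.
Summing the matching environments: 3 + 1 = 4 matching atoms.

4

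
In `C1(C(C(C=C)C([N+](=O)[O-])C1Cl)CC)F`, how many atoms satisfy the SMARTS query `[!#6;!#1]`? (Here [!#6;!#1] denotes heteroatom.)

Check the 14 heavy atoms by environment: 9× C → no; 1× N (charge +1) → match; 1× O (charge -1) → match; 1× O → match; 1× F → match; 1× Cl → match.
Summing the matching environments: 1 + 1 + 1 + 1 + 1 = 5 matching atoms.

5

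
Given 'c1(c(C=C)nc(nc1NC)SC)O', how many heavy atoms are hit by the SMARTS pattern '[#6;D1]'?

The query [#6;D1] means: carbon bonded to exactly one heavy atom.
Check the 13 heavy atoms by environment: 2× n (aromatic, D2) → no; 4× c (aromatic, D3) → no; 1× S (D2) → no; 3× C (D1) → match; 1× N (D2) → no; 1× O (D1) → no; 1× C (D2) → no.
That gives 3 matching atoms.

3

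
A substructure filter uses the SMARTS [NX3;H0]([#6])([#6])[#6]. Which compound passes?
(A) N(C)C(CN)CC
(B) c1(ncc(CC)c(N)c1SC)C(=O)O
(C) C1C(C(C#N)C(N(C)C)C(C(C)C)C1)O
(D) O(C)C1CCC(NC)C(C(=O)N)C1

C

[NX3;H0]([#6])([#6])[#6] describes a trivalent nitrogen with no H, bonded to three carbons (a tertiary amine).
(A) has a primary amino group (-NH2) but the nitrogen has H2, not H0 with three carbons.
(B) has a primary amino group (-NH2) but the nitrogen has H2, not H0 with three carbons.
(C) contains a dimethylamino group (-N(CH3)2), which satisfies every atom and bond constraint.
(D) has a primary amide (-C(=O)NH2) but the amide nitrogen has H2 and only one carbon neighbour.
So the answer is (C).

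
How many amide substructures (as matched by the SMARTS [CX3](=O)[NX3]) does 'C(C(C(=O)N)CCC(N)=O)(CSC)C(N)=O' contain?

[CX3](=O)[NX3] is the SMARTS for an amide: a carbonyl carbon bonded to a trivalent nitrogen.
The molecule carries 3 separate instances of a primary amide (-C(=O)NH2) meeting every constraint; each maps to a distinct set of atoms, giving 3 matches.

3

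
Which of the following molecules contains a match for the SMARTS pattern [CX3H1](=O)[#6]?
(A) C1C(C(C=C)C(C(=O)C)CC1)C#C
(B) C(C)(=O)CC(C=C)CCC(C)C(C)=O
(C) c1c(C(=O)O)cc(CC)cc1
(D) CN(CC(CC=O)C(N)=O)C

[CX3H1](=O)[#6] describes an sp2 carbon with one H, double-bonded to O and single-bonded to carbon (an aldehyde).
(A) has an acetyl/ketone group (-C(=O)CH3) but the carbonyl carbon has H0 (two carbon neighbours), not H1.
(B) has an acetyl/ketone group (-C(=O)CH3) but the carbonyl carbon has H0 (two carbon neighbours), not H1.
(C) has a carboxylic acid group (-C(=O)OH) but the carbonyl carbon has H0 and is bonded to O, not H1.
(D) contains an aldehyde (-CHO), which satisfies every atom and bond constraint.
So the answer is (D).

D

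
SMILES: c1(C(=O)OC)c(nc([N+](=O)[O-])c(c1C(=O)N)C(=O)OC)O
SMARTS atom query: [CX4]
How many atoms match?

The query [CX4] means: C with X4: aliphatic carbon with exactly 4 total connections (bonds + H).
Check the 21 heavy atoms by environment: 1× n (aromatic, X2) → no; 5× c (aromatic, X3) → no; 3× C (X3) → no; 4× O (X1) → no; 1× N (X3) → no; 1× N (charge +1, X3) → no; 1× O (charge -1, X1) → no; 3× O (X2) → no; 2× C (X4) → match.
That gives 2 matching atoms.

2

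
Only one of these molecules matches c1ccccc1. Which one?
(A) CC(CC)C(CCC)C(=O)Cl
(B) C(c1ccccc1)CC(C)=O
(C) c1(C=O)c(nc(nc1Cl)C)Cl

B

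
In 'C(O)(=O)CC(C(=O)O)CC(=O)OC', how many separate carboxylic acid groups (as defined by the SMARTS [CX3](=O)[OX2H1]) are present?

2

[CX3](=O)[OX2H1] is the SMARTS for a carboxylic acid: an sp2 carbon double-bonded to O and single-bonded to an -OH oxygen.
The molecule carries 2 separate instances of a carboxylic acid group (-C(=O)OH) meeting every constraint; each maps to a distinct set of atoms, giving 2 matches.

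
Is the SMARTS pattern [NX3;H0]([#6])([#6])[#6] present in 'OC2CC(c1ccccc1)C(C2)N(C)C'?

Yes

The pattern [NX3;H0]([#6])([#6])[#6] describes a trivalent nitrogen with no H, bonded to three carbons — a tertiary amine.
The molecule carries a dimethylamino group (-N(CH3)2), whose atoms satisfy every constraint of the query, so the pattern matches.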